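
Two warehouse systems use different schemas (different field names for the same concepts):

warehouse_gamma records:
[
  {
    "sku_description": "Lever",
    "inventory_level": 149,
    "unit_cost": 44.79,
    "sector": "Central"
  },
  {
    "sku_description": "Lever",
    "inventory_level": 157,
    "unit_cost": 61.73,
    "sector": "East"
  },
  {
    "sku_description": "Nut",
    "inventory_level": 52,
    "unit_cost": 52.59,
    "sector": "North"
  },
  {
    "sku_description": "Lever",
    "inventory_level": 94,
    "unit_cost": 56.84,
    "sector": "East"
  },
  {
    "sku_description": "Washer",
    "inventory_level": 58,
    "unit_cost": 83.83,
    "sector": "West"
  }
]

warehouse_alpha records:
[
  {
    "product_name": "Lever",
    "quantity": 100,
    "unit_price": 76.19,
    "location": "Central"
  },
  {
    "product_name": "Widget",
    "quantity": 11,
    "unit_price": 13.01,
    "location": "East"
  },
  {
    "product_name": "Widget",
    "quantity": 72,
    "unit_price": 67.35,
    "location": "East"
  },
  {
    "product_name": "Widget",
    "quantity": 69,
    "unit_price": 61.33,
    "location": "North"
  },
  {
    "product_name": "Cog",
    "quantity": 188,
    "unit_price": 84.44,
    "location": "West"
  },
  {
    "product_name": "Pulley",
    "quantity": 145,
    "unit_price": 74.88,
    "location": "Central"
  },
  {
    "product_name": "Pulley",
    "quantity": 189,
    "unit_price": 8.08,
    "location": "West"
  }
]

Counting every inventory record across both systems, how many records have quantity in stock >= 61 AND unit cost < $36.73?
1

Schema mappings:
- "inventory_level" (warehouse_gamma) = "quantity" (warehouse_alpha) = quantity
- "unit_cost" (warehouse_gamma) = "unit_price" (warehouse_alpha) = unit cost

Records meeting both conditions in warehouse_gamma: 0
Records meeting both conditions in warehouse_alpha: 1

Total: 0 + 1 = 1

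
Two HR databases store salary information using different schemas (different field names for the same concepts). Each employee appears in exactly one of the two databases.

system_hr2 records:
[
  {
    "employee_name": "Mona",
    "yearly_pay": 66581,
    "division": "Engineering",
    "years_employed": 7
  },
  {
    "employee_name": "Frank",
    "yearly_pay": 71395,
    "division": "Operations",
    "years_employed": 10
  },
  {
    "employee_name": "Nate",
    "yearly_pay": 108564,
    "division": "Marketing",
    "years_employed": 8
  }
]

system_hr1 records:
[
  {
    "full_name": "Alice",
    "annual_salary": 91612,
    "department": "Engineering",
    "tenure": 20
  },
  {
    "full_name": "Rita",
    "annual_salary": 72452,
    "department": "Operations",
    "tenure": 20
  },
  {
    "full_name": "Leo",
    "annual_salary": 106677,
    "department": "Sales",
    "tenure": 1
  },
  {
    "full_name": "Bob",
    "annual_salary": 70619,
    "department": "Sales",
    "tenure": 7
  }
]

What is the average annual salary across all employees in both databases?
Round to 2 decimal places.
83985.71

Schema mapping: "yearly_pay" (system_hr2) = "annual_salary" (system_hr1) = annual salary

All salaries: [66581, 71395, 108564, 91612, 72452, 106677, 70619]
Sum: 587900
Count: 7
Average: 587900 / 7 = 83985.71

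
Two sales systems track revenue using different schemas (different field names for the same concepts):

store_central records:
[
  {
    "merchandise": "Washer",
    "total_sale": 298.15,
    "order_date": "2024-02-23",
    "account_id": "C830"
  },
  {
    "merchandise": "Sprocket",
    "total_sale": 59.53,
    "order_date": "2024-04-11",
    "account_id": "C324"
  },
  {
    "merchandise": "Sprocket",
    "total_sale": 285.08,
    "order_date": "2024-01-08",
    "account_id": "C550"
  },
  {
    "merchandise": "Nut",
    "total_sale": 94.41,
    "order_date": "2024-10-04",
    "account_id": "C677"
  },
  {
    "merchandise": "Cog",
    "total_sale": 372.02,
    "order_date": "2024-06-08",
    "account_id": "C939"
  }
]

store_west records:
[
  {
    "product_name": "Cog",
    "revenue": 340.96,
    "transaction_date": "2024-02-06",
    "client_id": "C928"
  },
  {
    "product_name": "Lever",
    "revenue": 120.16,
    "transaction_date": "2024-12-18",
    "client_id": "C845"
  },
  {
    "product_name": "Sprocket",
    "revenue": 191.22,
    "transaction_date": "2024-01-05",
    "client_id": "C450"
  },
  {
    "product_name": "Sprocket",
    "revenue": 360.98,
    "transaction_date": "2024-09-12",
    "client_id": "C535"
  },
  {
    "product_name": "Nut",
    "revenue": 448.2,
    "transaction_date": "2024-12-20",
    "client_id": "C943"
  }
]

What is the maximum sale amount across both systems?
448.2

Reconcile: "total_sale" (store_central) = "revenue" (store_west) = sale amount

Maximum in store_central: 372.02
Maximum in store_west: 448.2

Overall maximum: max(372.02, 448.2) = 448.2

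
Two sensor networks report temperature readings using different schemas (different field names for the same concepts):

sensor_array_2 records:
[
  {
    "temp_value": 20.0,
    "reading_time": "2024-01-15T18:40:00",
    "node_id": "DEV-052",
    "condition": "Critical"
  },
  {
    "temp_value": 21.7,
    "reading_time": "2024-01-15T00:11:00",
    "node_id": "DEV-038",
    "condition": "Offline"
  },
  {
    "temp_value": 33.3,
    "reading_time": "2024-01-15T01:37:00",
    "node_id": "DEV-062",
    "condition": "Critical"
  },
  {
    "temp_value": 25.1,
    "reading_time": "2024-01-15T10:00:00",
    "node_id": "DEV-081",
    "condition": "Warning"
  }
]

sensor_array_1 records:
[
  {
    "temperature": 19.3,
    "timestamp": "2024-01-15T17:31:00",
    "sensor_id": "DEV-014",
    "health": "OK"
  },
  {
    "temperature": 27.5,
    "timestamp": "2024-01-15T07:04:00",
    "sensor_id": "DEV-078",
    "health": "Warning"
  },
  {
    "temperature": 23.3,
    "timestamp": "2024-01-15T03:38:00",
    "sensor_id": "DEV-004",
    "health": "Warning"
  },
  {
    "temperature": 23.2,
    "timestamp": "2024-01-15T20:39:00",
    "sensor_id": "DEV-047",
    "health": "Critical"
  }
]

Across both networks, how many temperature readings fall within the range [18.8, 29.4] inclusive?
7

Schema mapping: "temp_value" (sensor_array_2) = "temperature" (sensor_array_1) = temperature

Readings in [18.8, 29.4] from sensor_array_2: 3
Readings in [18.8, 29.4] from sensor_array_1: 4

Total count: 3 + 4 = 7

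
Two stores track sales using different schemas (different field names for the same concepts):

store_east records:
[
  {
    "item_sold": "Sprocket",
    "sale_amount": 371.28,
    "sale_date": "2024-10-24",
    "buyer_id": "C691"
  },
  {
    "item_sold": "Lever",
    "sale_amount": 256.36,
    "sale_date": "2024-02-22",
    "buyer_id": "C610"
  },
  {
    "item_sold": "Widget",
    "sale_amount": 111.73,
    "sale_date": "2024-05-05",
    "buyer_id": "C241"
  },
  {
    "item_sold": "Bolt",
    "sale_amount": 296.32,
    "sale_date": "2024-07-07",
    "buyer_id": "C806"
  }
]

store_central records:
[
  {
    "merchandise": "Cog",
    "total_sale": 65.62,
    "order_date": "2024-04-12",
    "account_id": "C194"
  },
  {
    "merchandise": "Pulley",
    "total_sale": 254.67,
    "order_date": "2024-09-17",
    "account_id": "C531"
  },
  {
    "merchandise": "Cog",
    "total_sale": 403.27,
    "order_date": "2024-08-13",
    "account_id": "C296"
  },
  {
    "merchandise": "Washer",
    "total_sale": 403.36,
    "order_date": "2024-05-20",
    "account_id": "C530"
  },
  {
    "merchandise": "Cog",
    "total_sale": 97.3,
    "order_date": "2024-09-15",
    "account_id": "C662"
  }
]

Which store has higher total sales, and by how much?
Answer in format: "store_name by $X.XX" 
store_central by $188.53

Schema mapping: "sale_amount" (store_east) = "total_sale" (store_central) = sale amount

Total for store_east: 1035.69
Total for store_central: 1224.22

Difference: |1035.69 - 1224.22| = 188.53
store_central has higher sales by $188.53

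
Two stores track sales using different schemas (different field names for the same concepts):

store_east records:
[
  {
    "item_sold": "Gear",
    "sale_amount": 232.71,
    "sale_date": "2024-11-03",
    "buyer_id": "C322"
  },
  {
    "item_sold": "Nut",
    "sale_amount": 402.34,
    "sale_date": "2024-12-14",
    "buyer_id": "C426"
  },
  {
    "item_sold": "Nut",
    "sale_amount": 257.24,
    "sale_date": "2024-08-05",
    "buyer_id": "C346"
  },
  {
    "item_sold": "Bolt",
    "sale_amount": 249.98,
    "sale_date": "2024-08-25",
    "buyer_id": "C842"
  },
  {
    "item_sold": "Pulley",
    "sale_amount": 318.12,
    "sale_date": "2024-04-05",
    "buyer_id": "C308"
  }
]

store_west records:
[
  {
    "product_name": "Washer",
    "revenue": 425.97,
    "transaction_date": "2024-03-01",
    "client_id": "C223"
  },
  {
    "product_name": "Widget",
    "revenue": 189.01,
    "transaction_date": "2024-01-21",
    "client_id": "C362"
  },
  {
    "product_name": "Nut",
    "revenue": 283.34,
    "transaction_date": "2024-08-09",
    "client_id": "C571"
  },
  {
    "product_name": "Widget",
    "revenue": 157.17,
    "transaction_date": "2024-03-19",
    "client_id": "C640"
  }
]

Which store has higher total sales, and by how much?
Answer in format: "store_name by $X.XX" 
store_east by $404.90

Schema mapping: "sale_amount" (store_east) = "revenue" (store_west) = sale amount

Total for store_east: 1460.39
Total for store_west: 1055.49

Difference: |1460.39 - 1055.49| = 404.90
store_east has higher sales by $404.90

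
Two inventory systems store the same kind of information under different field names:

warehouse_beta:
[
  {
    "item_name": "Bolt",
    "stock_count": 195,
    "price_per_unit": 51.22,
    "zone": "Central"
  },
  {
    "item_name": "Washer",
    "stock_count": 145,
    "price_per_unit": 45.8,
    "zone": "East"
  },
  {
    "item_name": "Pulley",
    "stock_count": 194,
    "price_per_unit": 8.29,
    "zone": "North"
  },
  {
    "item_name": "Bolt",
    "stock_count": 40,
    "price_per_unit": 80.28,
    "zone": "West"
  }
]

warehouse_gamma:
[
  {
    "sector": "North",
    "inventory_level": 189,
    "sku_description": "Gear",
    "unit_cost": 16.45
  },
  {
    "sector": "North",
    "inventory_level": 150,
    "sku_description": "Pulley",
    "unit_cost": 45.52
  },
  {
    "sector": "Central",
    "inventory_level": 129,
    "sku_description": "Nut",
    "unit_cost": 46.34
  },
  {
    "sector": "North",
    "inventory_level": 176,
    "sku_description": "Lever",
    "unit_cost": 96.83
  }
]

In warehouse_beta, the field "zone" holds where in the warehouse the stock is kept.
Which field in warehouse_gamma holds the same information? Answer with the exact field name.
sector

In warehouse_beta, "zone" holds where in the warehouse the stock is kept.
The fields in warehouse_gamma are: "sector", "inventory_level", "sku_description", "unit_cost".
"sector" is the match: the name refers to the same concept and its values are area labels (e.g. 'Central', 'North').
The other fields ("inventory_level", "sku_description", "unit_cost") hold different kinds of data.

So "zone" in warehouse_beta corresponds to "sector" in warehouse_gamma.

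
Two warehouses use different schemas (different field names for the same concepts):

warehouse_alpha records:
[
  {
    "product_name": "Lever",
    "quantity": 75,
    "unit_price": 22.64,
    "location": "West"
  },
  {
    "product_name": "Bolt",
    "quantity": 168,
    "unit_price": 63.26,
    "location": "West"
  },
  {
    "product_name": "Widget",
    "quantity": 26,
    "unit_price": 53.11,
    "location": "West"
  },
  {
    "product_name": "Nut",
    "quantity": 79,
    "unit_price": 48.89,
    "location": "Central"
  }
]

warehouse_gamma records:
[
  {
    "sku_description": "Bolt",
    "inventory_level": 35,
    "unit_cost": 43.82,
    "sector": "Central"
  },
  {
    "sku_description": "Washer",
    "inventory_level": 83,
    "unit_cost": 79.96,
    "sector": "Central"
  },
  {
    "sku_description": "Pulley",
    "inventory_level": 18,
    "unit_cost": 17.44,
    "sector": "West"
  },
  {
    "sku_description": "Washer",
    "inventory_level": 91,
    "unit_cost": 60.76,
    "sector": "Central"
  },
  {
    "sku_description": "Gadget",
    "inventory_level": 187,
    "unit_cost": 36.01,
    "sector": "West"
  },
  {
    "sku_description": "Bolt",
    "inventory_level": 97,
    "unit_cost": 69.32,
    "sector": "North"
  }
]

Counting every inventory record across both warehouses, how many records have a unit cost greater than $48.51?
6

Schema mapping: "unit_price" (warehouse_alpha) = "unit_cost" (warehouse_gamma) = unit cost

Records > $48.51 in warehouse_alpha: 3
Records > $48.51 in warehouse_gamma: 3

Total count: 3 + 3 = 6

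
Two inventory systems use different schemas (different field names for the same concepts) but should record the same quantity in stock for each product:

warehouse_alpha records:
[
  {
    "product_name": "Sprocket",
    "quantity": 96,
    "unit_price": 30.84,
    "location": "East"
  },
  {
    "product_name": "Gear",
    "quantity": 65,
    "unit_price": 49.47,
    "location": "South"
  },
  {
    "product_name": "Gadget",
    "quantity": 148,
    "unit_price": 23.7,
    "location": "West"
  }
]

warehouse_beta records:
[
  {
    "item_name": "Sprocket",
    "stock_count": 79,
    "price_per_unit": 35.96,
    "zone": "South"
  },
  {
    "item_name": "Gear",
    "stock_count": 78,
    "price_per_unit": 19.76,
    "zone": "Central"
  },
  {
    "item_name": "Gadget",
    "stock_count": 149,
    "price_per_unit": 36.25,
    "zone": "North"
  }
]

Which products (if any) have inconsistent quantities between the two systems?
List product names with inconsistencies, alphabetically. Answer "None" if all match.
Gadget, Gear, Sprocket

Schema mappings:
- "product_name" (warehouse_alpha) = "item_name" (warehouse_beta) = product name
- "quantity" (warehouse_alpha) = "stock_count" (warehouse_beta) = quantity

Comparison:
  Sprocket: 96 vs 79 - MISMATCH
  Gear: 65 vs 78 - MISMATCH
  Gadget: 148 vs 149 - MISMATCH

Products with inconsistencies: Gadget, Gear, Sprocket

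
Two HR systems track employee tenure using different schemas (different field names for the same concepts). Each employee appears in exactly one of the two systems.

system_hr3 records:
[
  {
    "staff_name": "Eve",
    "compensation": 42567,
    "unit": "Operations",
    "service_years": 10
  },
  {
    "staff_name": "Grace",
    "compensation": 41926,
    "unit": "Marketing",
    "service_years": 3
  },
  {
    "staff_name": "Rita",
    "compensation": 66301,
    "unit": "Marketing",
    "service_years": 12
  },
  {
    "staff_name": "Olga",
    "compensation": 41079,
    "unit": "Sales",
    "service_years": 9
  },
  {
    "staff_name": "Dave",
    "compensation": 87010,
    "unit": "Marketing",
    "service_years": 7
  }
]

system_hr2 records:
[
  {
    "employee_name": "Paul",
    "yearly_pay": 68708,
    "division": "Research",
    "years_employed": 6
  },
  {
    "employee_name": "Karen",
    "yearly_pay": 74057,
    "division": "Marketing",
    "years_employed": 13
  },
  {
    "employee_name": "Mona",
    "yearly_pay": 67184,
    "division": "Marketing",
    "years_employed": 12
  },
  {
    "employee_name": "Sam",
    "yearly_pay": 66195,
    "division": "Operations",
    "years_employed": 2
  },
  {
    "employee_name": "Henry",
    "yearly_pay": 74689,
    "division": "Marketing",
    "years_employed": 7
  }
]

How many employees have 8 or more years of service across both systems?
5

Reconcile schemas: "service_years" (system_hr3) = "years_employed" (system_hr2) = years of service

From system_hr3: 3 employees with >= 8 years
From system_hr2: 2 employees with >= 8 years

Total: 3 + 2 = 5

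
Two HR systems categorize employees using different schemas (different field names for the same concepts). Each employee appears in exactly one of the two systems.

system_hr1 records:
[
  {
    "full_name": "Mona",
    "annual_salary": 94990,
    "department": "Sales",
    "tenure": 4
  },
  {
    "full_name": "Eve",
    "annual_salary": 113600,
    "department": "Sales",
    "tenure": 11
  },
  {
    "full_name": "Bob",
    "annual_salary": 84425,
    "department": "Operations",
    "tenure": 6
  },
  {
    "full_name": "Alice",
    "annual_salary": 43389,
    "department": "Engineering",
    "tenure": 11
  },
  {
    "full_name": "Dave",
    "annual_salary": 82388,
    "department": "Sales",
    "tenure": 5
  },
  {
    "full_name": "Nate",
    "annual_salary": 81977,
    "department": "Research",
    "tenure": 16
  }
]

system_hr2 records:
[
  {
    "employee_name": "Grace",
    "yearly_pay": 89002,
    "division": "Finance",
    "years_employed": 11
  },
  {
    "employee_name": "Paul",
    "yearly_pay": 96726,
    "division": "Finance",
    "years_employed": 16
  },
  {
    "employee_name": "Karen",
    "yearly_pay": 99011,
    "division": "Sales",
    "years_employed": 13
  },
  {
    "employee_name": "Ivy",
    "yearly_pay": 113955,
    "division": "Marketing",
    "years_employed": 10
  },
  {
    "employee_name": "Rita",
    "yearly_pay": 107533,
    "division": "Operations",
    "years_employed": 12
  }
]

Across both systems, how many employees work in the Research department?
1

Schema mapping: "department" (system_hr1) = "division" (system_hr2) = department

Research employees in system_hr1: 1
Research employees in system_hr2: 0

Total in Research: 1 + 0 = 1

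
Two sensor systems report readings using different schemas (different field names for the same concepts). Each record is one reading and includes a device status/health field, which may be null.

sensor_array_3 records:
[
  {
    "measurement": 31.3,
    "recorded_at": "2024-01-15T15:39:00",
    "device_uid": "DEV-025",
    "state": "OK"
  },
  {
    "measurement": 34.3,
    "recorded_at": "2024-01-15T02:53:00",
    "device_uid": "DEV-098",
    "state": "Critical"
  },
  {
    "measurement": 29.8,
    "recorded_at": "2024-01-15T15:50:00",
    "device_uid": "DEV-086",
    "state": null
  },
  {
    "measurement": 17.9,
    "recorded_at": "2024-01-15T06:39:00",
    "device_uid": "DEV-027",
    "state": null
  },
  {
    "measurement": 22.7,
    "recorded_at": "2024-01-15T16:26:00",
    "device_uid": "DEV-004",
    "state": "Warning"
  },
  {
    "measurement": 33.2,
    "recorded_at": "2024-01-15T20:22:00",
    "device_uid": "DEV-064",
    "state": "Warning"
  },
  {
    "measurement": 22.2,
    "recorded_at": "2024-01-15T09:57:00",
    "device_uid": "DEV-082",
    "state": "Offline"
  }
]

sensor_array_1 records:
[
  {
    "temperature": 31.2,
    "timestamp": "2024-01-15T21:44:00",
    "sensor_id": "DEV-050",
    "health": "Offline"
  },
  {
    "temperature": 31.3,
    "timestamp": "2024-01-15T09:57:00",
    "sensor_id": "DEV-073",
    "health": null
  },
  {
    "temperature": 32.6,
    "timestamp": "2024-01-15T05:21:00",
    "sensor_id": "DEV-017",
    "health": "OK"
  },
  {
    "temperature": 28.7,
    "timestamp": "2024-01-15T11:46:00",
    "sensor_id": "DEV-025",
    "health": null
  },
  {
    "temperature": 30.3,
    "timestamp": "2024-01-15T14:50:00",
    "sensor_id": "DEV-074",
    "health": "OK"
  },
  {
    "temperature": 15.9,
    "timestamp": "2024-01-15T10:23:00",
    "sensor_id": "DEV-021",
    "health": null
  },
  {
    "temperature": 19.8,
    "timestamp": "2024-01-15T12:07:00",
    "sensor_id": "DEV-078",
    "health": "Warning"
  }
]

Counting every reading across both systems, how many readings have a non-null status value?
9

Schema mapping: "state" (sensor_array_3) = "health" (sensor_array_1) = status

Non-null in sensor_array_3: 5
Non-null in sensor_array_1: 4

Total non-null: 5 + 4 = 9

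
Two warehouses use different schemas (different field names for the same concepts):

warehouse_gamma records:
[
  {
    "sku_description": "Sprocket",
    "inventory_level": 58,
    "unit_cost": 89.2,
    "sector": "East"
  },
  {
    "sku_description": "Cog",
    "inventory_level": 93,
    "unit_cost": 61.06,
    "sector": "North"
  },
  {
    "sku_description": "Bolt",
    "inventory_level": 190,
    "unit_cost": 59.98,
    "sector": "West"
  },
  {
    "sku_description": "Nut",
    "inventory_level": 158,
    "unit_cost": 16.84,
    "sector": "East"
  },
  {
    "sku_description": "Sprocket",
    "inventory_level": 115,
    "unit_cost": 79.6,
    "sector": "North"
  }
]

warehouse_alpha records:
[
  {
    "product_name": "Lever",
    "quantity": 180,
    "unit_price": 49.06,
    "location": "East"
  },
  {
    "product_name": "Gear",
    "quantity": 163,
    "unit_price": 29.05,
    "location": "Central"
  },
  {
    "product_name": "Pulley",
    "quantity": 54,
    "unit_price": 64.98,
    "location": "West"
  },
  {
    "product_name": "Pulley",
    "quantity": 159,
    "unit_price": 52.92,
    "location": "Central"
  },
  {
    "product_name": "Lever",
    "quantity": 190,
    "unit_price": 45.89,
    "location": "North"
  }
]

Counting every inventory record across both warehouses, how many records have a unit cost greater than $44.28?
8

Schema mapping: "unit_cost" (warehouse_gamma) = "unit_price" (warehouse_alpha) = unit cost

Records > $44.28 in warehouse_gamma: 4
Records > $44.28 in warehouse_alpha: 4

Total count: 4 + 4 = 8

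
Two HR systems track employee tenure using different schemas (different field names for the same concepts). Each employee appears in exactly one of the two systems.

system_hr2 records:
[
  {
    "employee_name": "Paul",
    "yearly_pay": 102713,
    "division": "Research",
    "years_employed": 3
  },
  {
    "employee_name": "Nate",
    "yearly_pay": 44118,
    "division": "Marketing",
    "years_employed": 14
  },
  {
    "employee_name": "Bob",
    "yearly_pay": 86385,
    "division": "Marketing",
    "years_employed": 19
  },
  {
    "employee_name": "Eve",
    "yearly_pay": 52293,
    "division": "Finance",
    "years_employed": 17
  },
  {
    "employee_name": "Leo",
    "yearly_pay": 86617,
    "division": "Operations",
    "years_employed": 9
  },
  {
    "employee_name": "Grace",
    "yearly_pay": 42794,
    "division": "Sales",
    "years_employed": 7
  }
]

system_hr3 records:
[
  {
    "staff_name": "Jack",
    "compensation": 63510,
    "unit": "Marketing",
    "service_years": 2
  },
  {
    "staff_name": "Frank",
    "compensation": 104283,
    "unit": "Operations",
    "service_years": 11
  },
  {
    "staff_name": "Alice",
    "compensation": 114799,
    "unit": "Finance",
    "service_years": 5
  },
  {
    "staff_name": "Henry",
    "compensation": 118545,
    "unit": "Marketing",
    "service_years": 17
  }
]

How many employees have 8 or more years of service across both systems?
6

Reconcile schemas: "years_employed" (system_hr2) = "service_years" (system_hr3) = years of service

From system_hr2: 4 employees with >= 8 years
From system_hr3: 2 employees with >= 8 years

Total: 4 + 2 = 6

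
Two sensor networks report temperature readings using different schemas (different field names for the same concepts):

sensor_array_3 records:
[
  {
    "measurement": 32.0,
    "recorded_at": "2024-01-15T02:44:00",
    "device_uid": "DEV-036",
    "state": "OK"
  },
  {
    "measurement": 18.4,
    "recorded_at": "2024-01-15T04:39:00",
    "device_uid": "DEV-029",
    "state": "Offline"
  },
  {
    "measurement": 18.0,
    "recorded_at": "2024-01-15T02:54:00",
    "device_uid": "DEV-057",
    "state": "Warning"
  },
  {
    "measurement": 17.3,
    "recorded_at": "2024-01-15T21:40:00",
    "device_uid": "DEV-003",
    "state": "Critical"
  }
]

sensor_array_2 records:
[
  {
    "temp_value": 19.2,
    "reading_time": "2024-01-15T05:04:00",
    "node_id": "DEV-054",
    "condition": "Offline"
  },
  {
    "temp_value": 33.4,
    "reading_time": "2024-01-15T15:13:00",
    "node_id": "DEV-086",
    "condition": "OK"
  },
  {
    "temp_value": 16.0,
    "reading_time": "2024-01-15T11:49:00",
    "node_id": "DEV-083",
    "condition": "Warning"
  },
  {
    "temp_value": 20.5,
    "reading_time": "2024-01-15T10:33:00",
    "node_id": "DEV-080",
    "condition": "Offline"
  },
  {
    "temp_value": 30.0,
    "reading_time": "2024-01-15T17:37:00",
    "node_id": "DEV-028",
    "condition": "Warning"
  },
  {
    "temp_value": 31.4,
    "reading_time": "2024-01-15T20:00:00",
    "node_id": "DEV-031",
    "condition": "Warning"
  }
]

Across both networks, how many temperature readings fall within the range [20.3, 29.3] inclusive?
1

Schema mapping: "measurement" (sensor_array_3) = "temp_value" (sensor_array_2) = temperature

Readings in [20.3, 29.3] from sensor_array_3: 0
Readings in [20.3, 29.3] from sensor_array_2: 1

Total count: 0 + 1 = 1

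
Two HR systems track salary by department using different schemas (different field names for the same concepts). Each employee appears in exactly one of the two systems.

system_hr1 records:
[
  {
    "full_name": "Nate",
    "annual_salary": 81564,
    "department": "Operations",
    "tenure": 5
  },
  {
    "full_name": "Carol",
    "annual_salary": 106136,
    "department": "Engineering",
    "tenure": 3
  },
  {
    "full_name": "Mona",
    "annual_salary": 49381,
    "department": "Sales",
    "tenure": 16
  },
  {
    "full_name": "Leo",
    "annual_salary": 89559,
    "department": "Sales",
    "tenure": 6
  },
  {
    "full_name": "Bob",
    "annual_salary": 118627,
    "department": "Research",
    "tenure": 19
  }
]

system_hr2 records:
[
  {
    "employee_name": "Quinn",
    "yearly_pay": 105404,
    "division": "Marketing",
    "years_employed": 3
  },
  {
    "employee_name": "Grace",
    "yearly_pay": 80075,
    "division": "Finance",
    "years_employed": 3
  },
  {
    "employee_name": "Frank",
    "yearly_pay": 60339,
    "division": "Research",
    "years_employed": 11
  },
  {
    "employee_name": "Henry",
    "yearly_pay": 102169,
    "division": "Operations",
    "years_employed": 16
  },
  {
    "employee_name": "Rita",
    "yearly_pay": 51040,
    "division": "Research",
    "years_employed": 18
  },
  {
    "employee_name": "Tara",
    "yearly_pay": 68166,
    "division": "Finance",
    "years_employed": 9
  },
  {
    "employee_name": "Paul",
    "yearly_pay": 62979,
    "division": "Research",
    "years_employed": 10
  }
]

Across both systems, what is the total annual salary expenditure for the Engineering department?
106136

Schema mappings:
- "department" (system_hr1) = "division" (system_hr2) = department
- "annual_salary" (system_hr1) = "yearly_pay" (system_hr2) = salary

Engineering salaries from system_hr1: 106136
Engineering salaries from system_hr2: 0

Total: 106136 + 0 = 106136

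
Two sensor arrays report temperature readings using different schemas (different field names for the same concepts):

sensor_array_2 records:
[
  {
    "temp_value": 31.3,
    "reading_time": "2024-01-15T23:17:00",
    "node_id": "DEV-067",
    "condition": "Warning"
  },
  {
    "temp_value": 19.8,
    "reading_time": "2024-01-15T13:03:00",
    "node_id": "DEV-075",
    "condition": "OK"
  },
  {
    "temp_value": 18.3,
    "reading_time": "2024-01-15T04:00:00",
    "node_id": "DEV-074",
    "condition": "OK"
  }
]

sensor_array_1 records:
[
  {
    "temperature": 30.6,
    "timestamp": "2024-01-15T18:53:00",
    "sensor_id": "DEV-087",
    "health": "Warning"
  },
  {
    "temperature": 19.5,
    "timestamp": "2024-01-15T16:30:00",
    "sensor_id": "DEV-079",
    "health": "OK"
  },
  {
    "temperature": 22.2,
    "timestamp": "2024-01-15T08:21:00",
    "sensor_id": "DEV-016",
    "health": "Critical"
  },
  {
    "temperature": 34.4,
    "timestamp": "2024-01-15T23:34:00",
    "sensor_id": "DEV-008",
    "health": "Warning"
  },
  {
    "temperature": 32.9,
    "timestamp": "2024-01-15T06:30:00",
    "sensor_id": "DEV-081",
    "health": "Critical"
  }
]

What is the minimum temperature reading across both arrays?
18.3

Schema mapping: "temp_value" (sensor_array_2) = "temperature" (sensor_array_1) = temperature reading

Minimum in sensor_array_2: 18.3
Minimum in sensor_array_1: 19.5

Overall minimum: min(18.3, 19.5) = 18.3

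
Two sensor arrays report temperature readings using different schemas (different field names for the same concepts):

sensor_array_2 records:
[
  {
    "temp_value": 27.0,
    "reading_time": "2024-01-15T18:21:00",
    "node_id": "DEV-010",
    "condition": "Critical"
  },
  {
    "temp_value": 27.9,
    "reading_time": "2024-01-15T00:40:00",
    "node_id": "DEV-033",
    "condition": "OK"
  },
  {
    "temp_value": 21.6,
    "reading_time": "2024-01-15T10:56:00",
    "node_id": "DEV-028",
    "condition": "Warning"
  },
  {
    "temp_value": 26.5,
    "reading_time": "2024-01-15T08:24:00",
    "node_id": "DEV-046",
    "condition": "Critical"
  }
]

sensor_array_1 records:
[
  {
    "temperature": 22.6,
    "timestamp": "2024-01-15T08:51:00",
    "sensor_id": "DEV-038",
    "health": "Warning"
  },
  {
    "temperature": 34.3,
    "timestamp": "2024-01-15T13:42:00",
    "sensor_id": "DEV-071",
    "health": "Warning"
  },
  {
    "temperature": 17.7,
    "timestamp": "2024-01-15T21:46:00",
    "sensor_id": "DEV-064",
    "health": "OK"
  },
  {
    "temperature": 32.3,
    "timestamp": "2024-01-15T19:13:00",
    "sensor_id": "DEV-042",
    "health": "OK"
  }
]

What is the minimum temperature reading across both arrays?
17.7

Schema mapping: "temp_value" (sensor_array_2) = "temperature" (sensor_array_1) = temperature reading

Minimum in sensor_array_2: 21.6
Minimum in sensor_array_1: 17.7

Overall minimum: min(21.6, 17.7) = 17.7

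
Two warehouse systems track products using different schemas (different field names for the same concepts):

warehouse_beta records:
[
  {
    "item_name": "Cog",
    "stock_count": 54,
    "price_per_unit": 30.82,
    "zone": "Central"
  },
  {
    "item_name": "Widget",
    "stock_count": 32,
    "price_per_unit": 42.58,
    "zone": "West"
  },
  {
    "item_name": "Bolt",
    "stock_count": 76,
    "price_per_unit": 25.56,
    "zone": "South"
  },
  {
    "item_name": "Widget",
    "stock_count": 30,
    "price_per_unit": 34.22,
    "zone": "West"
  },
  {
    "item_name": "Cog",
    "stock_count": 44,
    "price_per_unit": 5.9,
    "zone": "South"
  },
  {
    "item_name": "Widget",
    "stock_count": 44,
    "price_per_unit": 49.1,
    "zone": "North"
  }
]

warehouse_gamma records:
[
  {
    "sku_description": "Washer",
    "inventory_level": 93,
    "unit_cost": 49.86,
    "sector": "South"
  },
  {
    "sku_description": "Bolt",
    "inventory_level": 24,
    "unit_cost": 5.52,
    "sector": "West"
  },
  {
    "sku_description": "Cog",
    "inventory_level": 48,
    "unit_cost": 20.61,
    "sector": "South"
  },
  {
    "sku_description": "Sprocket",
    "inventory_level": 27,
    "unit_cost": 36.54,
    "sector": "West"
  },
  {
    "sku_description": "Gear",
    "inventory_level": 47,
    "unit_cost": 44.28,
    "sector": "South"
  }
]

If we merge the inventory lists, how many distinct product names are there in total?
6

Schema mapping: "item_name" (warehouse_beta) = "sku_description" (warehouse_gamma) = product name

Products in warehouse_beta: ['Bolt', 'Cog', 'Widget']
Products in warehouse_gamma: ['Bolt', 'Cog', 'Gear', 'Sprocket', 'Washer']

Union (unique products): ['Bolt', 'Cog', 'Gear', 'Sprocket', 'Washer', 'Widget']
Count: 6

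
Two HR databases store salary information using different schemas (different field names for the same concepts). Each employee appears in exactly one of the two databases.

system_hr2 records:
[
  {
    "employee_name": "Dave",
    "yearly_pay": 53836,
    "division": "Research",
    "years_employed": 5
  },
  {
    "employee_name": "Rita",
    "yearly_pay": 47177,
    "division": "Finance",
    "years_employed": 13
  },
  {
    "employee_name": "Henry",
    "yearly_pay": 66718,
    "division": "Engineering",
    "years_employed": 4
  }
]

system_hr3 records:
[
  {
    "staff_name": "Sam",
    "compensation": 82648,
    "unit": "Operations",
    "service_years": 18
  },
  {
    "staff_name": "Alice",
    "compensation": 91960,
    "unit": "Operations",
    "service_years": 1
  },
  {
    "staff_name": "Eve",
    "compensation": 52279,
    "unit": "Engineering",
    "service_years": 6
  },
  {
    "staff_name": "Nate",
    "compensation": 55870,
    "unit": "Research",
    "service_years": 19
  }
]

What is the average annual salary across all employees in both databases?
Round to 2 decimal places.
64355.43

Schema mapping: "yearly_pay" (system_hr2) = "compensation" (system_hr3) = annual salary

All salaries: [53836, 47177, 66718, 82648, 91960, 52279, 55870]
Sum: 450488
Count: 7
Average: 450488 / 7 = 64355.43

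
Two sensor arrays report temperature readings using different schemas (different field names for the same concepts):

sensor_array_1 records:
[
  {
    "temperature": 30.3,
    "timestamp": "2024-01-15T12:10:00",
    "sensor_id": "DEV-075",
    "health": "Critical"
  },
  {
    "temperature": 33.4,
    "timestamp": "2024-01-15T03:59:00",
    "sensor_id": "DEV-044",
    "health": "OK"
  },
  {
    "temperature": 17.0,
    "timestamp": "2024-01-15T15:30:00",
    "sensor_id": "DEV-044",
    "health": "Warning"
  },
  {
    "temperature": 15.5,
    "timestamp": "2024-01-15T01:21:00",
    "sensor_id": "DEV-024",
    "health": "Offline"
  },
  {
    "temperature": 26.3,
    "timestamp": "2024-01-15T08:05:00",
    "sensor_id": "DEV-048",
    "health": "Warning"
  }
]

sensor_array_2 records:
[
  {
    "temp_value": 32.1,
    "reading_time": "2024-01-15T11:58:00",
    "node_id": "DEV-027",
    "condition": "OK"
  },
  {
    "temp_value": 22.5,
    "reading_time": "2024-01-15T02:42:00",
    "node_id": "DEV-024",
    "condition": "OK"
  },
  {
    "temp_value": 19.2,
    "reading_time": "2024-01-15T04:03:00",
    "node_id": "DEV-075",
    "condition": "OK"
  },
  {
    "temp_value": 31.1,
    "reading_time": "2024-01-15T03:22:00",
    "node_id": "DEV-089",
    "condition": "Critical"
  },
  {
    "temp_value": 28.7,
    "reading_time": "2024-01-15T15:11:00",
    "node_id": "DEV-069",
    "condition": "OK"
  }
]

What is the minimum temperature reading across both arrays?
15.5

Schema mapping: "temperature" (sensor_array_1) = "temp_value" (sensor_array_2) = temperature reading

Minimum in sensor_array_1: 15.5
Minimum in sensor_array_2: 19.2

Overall minimum: min(15.5, 19.2) = 15.5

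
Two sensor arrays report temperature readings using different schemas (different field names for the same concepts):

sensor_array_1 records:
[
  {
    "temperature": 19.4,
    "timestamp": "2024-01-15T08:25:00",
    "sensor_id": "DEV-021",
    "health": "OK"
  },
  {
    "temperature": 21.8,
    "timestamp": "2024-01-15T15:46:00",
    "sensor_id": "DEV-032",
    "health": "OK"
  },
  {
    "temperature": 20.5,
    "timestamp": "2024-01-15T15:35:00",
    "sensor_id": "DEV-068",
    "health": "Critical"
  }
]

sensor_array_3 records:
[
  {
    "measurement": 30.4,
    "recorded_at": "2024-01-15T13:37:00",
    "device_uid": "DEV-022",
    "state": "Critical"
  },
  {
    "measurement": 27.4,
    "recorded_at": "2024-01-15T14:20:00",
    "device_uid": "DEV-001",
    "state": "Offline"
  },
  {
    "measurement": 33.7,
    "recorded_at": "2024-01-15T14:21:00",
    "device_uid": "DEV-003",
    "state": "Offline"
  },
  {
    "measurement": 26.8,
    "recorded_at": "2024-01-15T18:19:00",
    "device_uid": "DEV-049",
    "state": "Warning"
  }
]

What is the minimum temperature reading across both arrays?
19.4

Schema mapping: "temperature" (sensor_array_1) = "measurement" (sensor_array_3) = temperature reading

Minimum in sensor_array_1: 19.4
Minimum in sensor_array_3: 26.8

Overall minimum: min(19.4, 26.8) = 19.4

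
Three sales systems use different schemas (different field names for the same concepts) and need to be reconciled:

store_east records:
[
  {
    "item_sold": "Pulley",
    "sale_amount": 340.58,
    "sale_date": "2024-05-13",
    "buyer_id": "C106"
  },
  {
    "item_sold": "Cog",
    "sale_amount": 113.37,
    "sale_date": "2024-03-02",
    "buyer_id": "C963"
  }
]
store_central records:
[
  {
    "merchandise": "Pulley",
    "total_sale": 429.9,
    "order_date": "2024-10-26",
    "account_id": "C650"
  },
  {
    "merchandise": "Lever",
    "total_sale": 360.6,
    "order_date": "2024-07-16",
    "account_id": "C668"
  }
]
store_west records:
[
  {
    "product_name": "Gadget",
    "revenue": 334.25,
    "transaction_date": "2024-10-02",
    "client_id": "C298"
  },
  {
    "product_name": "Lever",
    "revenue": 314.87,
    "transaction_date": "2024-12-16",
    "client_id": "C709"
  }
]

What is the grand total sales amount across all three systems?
1893.57

Schema reconciliation - all amount fields map to sale amount:

store_east (sale_amount): 453.95
store_central (total_sale): 790.5
store_west (revenue): 649.12

Grand total: 1893.57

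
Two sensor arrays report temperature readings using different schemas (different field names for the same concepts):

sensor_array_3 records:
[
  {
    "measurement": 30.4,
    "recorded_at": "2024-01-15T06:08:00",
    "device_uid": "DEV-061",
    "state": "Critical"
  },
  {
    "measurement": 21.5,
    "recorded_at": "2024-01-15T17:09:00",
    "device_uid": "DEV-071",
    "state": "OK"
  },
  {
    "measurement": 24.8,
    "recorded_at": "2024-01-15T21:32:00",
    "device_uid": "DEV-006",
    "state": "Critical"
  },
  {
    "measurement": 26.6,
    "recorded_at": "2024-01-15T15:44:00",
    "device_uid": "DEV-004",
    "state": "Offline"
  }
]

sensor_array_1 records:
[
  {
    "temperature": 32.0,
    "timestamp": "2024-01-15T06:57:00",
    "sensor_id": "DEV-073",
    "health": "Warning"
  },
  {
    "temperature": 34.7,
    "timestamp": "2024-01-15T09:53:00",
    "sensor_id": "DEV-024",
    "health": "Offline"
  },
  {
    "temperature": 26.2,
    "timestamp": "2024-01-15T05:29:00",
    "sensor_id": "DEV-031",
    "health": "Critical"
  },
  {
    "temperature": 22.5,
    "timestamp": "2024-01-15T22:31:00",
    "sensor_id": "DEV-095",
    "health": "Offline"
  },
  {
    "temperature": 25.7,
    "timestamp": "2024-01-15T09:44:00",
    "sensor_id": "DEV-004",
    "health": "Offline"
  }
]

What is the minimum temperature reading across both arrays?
21.5

Schema mapping: "measurement" (sensor_array_3) = "temperature" (sensor_array_1) = temperature reading

Minimum in sensor_array_3: 21.5
Minimum in sensor_array_1: 22.5

Overall minimum: min(21.5, 22.5) = 21.5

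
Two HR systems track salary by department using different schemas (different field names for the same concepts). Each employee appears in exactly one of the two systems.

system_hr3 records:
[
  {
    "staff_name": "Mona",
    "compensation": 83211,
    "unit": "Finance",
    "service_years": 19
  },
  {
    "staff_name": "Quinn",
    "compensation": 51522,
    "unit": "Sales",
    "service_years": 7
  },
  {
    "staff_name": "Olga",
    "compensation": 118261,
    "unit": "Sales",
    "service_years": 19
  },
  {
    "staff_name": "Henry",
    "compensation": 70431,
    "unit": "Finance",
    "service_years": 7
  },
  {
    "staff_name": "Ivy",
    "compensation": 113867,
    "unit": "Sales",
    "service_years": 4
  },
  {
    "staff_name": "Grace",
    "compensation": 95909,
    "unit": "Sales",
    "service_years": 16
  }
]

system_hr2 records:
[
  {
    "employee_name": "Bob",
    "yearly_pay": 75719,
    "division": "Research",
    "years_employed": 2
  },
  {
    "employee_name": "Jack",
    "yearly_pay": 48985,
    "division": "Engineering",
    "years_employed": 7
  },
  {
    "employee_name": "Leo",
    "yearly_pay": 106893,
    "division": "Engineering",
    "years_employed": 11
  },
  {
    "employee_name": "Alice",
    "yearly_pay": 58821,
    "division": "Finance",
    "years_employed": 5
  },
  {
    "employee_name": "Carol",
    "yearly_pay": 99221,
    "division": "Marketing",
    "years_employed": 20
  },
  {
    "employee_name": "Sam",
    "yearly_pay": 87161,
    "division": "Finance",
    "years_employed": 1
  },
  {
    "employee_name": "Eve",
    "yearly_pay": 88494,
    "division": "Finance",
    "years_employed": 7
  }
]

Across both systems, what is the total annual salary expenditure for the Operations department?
0

Schema mappings:
- "unit" (system_hr3) = "division" (system_hr2) = department
- "compensation" (system_hr3) = "yearly_pay" (system_hr2) = salary

Operations salaries from system_hr3: 0
Operations salaries from system_hr2: 0

Total: 0 + 0 = 0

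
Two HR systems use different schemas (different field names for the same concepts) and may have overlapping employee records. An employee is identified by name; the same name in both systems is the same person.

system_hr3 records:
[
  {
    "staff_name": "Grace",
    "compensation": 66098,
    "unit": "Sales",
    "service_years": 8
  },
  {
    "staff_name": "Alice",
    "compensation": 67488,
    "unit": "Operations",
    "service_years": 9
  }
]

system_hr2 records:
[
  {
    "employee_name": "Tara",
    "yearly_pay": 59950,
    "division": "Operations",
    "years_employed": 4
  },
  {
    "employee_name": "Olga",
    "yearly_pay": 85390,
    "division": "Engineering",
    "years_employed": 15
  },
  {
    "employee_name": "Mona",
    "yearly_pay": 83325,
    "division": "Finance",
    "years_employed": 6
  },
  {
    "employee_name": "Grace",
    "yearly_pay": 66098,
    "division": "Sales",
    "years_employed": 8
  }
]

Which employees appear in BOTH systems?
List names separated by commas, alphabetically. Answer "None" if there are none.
Grace

Schema mapping: "staff_name" (system_hr3) = "employee_name" (system_hr2) = employee name

Names in system_hr3: ['Alice', 'Grace']
Names in system_hr2: ['Grace', 'Mona', 'Olga', 'Tara']

Intersection: ['Grace']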